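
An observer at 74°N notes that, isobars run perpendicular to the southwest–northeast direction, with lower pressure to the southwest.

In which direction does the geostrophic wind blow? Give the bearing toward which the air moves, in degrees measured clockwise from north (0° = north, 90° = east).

315°

The pressure-gradient force points toward the southwest (bearing 225°).
Geostrophic balance: in the Northern Hemisphere the Coriolis force deflects motion to the right, so the geostrophic wind blows 90° to the right of the pressure-gradient force (low pressure on the left).
Rotating 225° by 90° clockwise gives 315° — the wind blows toward the northwest.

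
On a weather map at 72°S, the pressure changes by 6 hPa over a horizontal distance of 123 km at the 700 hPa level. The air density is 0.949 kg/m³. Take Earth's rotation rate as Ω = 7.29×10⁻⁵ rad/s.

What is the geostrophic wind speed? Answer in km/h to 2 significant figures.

130 km/h

Coriolis parameter at 72°S:
f = 2Ω sin φ = 2 × 7.29×10⁻⁵ × sin 72° = 1.39×10⁻⁴ s⁻¹
Pressure gradient: |∂P/∂n| = 600 Pa / 123000 m = 4.88×10⁻³ Pa/m
Geostrophic balance (pressure-gradient force = Coriolis force):
V_g = (1/(fρ)) |∂P/∂n| = 4.88×10⁻³ / (1.39×10⁻⁴ × 0.949) = 37.1 m/s
Converting: 37.1 m/s × 3.6 = 130 km/h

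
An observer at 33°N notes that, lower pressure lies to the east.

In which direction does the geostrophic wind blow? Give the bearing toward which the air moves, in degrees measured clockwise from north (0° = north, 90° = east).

180°

The pressure-gradient force points toward the east (bearing 090°).
Geostrophic balance: in the Northern Hemisphere the Coriolis force deflects motion to the right, so the geostrophic wind blows 90° to the right of the pressure-gradient force (low pressure on the left).
Rotating 090° by 90° clockwise gives 180° — the wind blows toward the south.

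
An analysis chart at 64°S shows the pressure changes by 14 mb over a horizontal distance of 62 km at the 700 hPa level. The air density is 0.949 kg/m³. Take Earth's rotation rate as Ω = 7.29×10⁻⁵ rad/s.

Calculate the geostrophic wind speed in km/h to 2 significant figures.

Coriolis parameter at 64°S:
f = 2Ω sin φ = 2 × 7.29×10⁻⁵ × sin 64° = 1.31×10⁻⁴ s⁻¹
Pressure gradient: |∂P/∂n| = 1400 Pa / 62000 m = 2.26×10⁻² Pa/m
Geostrophic balance (pressure-gradient force = Coriolis force):
V_g = (1/(fρ)) |∂P/∂n| = 2.26×10⁻² / (1.31×10⁻⁴ × 0.949) = 182 m/s
Converting: 182 m/s × 3.6 = 650 km/h

650 km/h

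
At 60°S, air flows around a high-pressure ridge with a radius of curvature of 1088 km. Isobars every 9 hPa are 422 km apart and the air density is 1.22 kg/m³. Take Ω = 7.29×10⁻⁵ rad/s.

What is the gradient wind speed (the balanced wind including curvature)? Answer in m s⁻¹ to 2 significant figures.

16 m s⁻¹

Coriolis parameter at 60°S:
f = 2Ω sin φ = 2 × 7.29×10⁻⁵ × sin 60° = 1.26×10⁻⁴ s⁻¹
Pressure gradient: |∂P/∂n| = 900 Pa / 422000 m = 2.13×10⁻³ Pa/m
Geostrophic speed: V_g = |∂P/∂n|/(fρ) = 2.13×10⁻³/(1.26×10⁻⁴ × 1.22) = 13.8 m/s
Around a high, pressure-gradient force acts outward with centrifugal, so Coriolis balances both:
fV = (1/ρ)|∂P/∂n| + V²/R  →  V² − fR·V + fR·V_g = 0
With fR = 1.26×10⁻⁴ × 1088×10³ m = 137 m/s:
V = [fR − √((fR)² − 4 fR V_g)]/2 = [137 − √(137² − 4×137×13.8)]/2 = 15.6 m/s
Supergeostrophic (V > V_g = 13.8 m/s), as expected around a high.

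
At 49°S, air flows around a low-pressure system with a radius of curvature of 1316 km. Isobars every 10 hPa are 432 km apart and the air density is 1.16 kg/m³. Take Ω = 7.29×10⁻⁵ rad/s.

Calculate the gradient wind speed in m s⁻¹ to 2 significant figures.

16 m s⁻¹

Coriolis parameter at 49°S:
f = 2Ω sin φ = 2 × 7.29×10⁻⁵ × sin 49° = 1.10×10⁻⁴ s⁻¹
Pressure gradient: |∂P/∂n| = 1000 Pa / 432000 m = 2.31×10⁻³ Pa/m
Geostrophic speed: V_g = |∂P/∂n|/(fρ) = 2.31×10⁻³/(1.10×10⁻⁴ × 1.16) = 18.1 m/s
Around a low, centrifugal force acts outward with Coriolis, so pressure-gradient force balances both:
(1/ρ)|∂P/∂n| = fV + V²/R  →  V² + fR·V − fR·V_g = 0
With fR = 1.10×10⁻⁴ × 1316×10³ m = 145 m/s:
V = [−fR + √((fR)² + 4 fR V_g)]/2 = [−145 + √(145² + 4×145×18.1)]/2 = 16.3 m/s
Subgeostrophic (V < V_g = 18.1 m/s), as expected around a low.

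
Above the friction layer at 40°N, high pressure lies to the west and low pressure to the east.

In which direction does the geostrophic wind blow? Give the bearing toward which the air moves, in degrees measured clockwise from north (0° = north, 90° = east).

180°

The pressure-gradient force points toward the east (bearing 090°).
Geostrophic balance: in the Northern Hemisphere the Coriolis force deflects motion to the right, so the geostrophic wind blows 90° to the right of the pressure-gradient force (low pressure on the left).
Rotating 090° by 90° clockwise gives 180° — the wind blows toward the south.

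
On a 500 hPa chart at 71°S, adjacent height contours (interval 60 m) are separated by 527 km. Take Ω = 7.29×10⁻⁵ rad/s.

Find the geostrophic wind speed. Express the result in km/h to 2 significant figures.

Coriolis parameter at 71°S:
f = 2Ω sin φ = 2 × 7.29×10⁻⁵ × sin 71° = 1.38×10⁻⁴ s⁻¹
Height gradient: |∂Z/∂n| = 60 m / 527000 m = 1.14×10⁻⁴
On a pressure surface, geostrophic balance gives V_g = (g/f)|∂Z/∂n|:
V_g = 9.81 × 1.14×10⁻⁴ / 1.38×10⁻⁴ = 8.10 m/s
Converting: 8.10 m/s × 3.6 = 29 km/h

29 km/h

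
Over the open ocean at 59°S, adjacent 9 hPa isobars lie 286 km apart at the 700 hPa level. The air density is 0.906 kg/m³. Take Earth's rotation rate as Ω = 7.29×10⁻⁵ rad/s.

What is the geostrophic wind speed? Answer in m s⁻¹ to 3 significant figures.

Coriolis parameter at 59°S:
f = 2Ω sin φ = 2 × 7.29×10⁻⁵ × sin 59° = 1.25×10⁻⁴ s⁻¹
Pressure gradient: |∂P/∂n| = 900 Pa / 286000 m = 3.15×10⁻³ Pa/m
Geostrophic balance (pressure-gradient force = Coriolis force):
V_g = (1/(fρ)) |∂P/∂n| = 3.15×10⁻³ / (1.25×10⁻⁴ × 0.906) = 27.8 m/s

27.8 m s⁻¹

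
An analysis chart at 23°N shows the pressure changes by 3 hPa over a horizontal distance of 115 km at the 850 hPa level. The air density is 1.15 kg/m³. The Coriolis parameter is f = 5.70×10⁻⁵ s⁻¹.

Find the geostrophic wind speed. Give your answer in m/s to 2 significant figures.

40 m/s

Pressure gradient: |∂P/∂n| = 300 Pa / 115000 m = 2.61×10⁻³ Pa/m
Geostrophic balance (pressure-gradient force = Coriolis force):
V_g = (1/(fρ)) |∂P/∂n| = 2.61×10⁻³ / (5.70×10⁻⁵ × 1.15) = 39.8 m/s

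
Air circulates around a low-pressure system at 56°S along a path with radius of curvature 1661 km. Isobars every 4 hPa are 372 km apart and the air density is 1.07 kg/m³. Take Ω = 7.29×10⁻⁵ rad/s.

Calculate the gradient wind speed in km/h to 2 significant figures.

29 km/h

Coriolis parameter at 56°S:
f = 2Ω sin φ = 2 × 7.29×10⁻⁵ × sin 56° = 1.21×10⁻⁴ s⁻¹
Pressure gradient: |∂P/∂n| = 400 Pa / 372000 m = 1.08×10⁻³ Pa/m
Geostrophic speed: V_g = |∂P/∂n|/(fρ) = 1.08×10⁻³/(1.21×10⁻⁴ × 1.07) = 8.31 m/s
Around a low, centrifugal force acts outward with Coriolis, so pressure-gradient force balances both:
(1/ρ)|∂P/∂n| = fV + V²/R  →  V² + fR·V − fR·V_g = 0
With fR = 1.21×10⁻⁴ × 1661×10³ m = 201 m/s:
V = [−fR + √((fR)² + 4 fR V_g)]/2 = [−201 + √(201² + 4×201×8.31)]/2 = 8 m/s
Subgeostrophic (V < V_g = 8.31 m/s), as expected around a low.
Converting: 8 m/s × 3.6 = 29 km/h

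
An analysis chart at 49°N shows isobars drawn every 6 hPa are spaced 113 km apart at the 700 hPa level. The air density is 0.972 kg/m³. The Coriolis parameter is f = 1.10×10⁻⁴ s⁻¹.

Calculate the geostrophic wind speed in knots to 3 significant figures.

96.5 knots

Pressure gradient: |∂P/∂n| = 600 Pa / 113000 m = 5.31×10⁻³ Pa/m
Geostrophic balance (pressure-gradient force = Coriolis force):
V_g = (1/(fρ)) |∂P/∂n| = 5.31×10⁻³ / (1.10×10⁻⁴ × 0.972) = 49.7 m/s
Converting: 49.7 m/s × 1.944 = 96.5 knots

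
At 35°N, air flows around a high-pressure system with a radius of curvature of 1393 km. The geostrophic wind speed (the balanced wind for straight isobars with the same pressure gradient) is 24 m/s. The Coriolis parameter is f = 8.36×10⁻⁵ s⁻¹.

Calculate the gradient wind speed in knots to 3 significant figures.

65.7 knots

Around a high, pressure-gradient force acts outward with centrifugal, so Coriolis balances both:
fV = (1/ρ)|∂P/∂n| + V²/R  →  V² − fR·V + fR·V_g = 0
With fR = 8.36×10⁻⁵ × 1393×10³ m = 116 m/s:
V = [fR − √((fR)² − 4 fR V_g)]/2 = [116 − √(116² − 4×116×24)]/2 = 33.8 m/s
Supergeostrophic (V > V_g = 24 m/s), as expected around a high.
Converting: 33.8 m/s × 1.944 = 65.7 knots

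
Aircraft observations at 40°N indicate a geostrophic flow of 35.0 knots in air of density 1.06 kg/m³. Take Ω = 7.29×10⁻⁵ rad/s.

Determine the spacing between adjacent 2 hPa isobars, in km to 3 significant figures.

112 km

Coriolis parameter at 40°N:
f = 2Ω sin φ = 2 × 7.29×10⁻⁵ × sin 40° = 9.37×10⁻⁵ s⁻¹
Wind speed in SI: 35.0 knots = 18.0 m/s
Geostrophic balance rearranged: |∂P/∂n| = f ρ V_g
|∂P/∂n| = 9.37×10⁻⁵ × 1.06 × 18.0 = 1.79×10⁻³ Pa/m
Isobar spacing: Δn = ΔP/|∂P/∂n| = 200 Pa / 1.79×10⁻³ Pa/m = 111813 m ≈ 112 km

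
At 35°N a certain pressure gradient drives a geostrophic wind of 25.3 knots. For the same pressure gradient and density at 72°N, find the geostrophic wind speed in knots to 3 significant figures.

15.3 knots

With the same pressure gradient and density, V_g ∝ 1/f ∝ 1/sin φ.
V₂ = V₁ · sin φ₁ / sin φ₂ = 25.3 × sin 35° / sin 72°
V₂ = 25.3 × 0.5736/0.9511 = 15.3 knots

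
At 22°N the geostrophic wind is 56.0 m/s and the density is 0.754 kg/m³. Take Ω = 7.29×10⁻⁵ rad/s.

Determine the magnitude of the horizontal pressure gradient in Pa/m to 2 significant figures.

2.3×10⁻³ Pa/m

Coriolis parameter at 22°N:
f = 2Ω sin φ = 2 × 7.29×10⁻⁵ × sin 22° = 5.46×10⁻⁵ s⁻¹
Geostrophic balance rearranged: |∂P/∂n| = f ρ V_g
|∂P/∂n| = 5.46×10⁻⁵ × 0.754 × 56.0 = 2.31×10⁻³ Pa/m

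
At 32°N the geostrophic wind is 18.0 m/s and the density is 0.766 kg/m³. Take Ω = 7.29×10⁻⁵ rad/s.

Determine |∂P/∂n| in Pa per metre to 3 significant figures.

Coriolis parameter at 32°N:
f = 2Ω sin φ = 2 × 7.29×10⁻⁵ × sin 32° = 7.73×10⁻⁵ s⁻¹
Geostrophic balance rearranged: |∂P/∂n| = f ρ V_g
|∂P/∂n| = 7.73×10⁻⁵ × 0.766 × 18.0 = 1.07×10⁻³ Pa/m

1.07×10⁻³ Pa/m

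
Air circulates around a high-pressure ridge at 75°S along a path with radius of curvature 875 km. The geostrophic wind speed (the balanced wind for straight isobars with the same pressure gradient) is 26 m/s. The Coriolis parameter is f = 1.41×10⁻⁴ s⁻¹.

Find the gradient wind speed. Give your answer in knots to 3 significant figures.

Around a high, pressure-gradient force acts outward with centrifugal, so Coriolis balances both:
fV = (1/ρ)|∂P/∂n| + V²/R  →  V² − fR·V + fR·V_g = 0
With fR = 1.41×10⁻⁴ × 875×10³ m = 123 m/s:
V = [fR − √((fR)² − 4 fR V_g)]/2 = [123 − √(123² − 4×123×26)]/2 = 37.2 m/s
Supergeostrophic (V > V_g = 26 m/s), as expected around a high.
Converting: 37.2 m/s × 1.944 = 72.4 knots

72.4 knots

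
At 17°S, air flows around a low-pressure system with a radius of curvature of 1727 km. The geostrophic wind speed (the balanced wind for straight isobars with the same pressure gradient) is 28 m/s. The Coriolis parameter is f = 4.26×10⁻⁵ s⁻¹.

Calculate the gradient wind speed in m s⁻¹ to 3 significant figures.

21.6 m s⁻¹

Around a low, centrifugal force acts outward with Coriolis, so pressure-gradient force balances both:
(1/ρ)|∂P/∂n| = fV + V²/R  →  V² + fR·V − fR·V_g = 0
With fR = 4.26×10⁻⁵ × 1727×10³ m = 73.6 m/s:
V = [−fR + √((fR)² + 4 fR V_g)]/2 = [−73.6 + √(73.6² + 4×73.6×28)]/2 = 21.6 m/s
Subgeostrophic (V < V_g = 28 m/s), as expected around a low.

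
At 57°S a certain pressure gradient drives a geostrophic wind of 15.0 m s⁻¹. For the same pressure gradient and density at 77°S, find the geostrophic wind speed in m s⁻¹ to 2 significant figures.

13 m s⁻¹

With the same pressure gradient and density, V_g ∝ 1/f ∝ 1/sin φ.
V₂ = V₁ · sin φ₁ / sin φ₂ = 15.0 × sin 57° / sin 77°
V₂ = 15.0 × 0.8387/0.9744 = 13 m s⁻¹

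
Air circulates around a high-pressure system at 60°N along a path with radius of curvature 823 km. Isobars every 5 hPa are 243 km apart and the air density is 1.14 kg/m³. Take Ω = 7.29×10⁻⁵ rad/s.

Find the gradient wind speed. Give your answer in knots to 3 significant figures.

33.3 knots

Coriolis parameter at 60°N:
f = 2Ω sin φ = 2 × 7.29×10⁻⁵ × sin 60° = 1.26×10⁻⁴ s⁻¹
Pressure gradient: |∂P/∂n| = 500 Pa / 243000 m = 2.06×10⁻³ Pa/m
Geostrophic speed: V_g = |∂P/∂n|/(fρ) = 2.06×10⁻³/(1.26×10⁻⁴ × 1.14) = 14.3 m/s
Around a high, pressure-gradient force acts outward with centrifugal, so Coriolis balances both:
fV = (1/ρ)|∂P/∂n| + V²/R  →  V² − fR·V + fR·V_g = 0
With fR = 1.26×10⁻⁴ × 823×10³ m = 104 m/s:
V = [fR − √((fR)² − 4 fR V_g)]/2 = [104 − √(104² − 4×104×14.3)]/2 = 17.1 m/s
Supergeostrophic (V > V_g = 14.3 m/s), as expected around a high.
Converting: 17.1 m/s × 1.944 = 33.3 knots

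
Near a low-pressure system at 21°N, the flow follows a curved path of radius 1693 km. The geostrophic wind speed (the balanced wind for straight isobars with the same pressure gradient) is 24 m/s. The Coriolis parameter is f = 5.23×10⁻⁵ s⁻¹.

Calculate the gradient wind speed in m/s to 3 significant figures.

19.6 m/s

Around a low, centrifugal force acts outward with Coriolis, so pressure-gradient force balances both:
(1/ρ)|∂P/∂n| = fV + V²/R  →  V² + fR·V − fR·V_g = 0
With fR = 5.23×10⁻⁵ × 1693×10³ m = 88.5 m/s:
V = [−fR + √((fR)² + 4 fR V_g)]/2 = [−88.5 + √(88.5² + 4×88.5×24)]/2 = 19.6 m/s
Subgeostrophic (V < V_g = 24 m/s), as expected around a low.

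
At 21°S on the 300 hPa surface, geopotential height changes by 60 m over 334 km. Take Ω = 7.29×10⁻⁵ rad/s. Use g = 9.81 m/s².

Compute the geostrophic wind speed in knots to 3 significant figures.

Coriolis parameter at 21°S:
f = 2Ω sin φ = 2 × 7.29×10⁻⁵ × sin 21° = 5.23×10⁻⁵ s⁻¹
Height gradient: |∂Z/∂n| = 60 m / 334000 m = 1.80×10⁻⁴
On a pressure surface, geostrophic balance gives V_g = (g/f)|∂Z/∂n|:
V_g = 9.81 × 1.80×10⁻⁴ / 5.23×10⁻⁵ = 33.7 m/s
Converting: 33.7 m/s × 1.944 = 65.6 knots

65.6 knots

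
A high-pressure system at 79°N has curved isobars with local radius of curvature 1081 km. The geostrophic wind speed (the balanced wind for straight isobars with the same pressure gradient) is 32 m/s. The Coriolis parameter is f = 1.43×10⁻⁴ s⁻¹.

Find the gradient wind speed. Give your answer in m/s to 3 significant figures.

Around a high, pressure-gradient force acts outward with centrifugal, so Coriolis balances both:
fV = (1/ρ)|∂P/∂n| + V²/R  →  V² − fR·V + fR·V_g = 0
With fR = 1.43×10⁻⁴ × 1081×10³ m = 155 m/s:
V = [fR − √((fR)² − 4 fR V_g)]/2 = [155 − √(155² − 4×155×32)]/2 = 45.2 m/s
Supergeostrophic (V > V_g = 32 m/s), as expected around a high.

45.2 m/s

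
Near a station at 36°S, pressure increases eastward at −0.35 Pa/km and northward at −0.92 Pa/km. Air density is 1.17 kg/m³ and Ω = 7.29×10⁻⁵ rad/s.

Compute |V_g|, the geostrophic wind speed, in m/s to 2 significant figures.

Coriolis parameter at 36°S:
f = 2Ω sin φ = 2 × 7.29×10⁻⁵ × sin 36° = 8.57×10⁻⁵ s⁻¹
In the Southern Hemisphere f is negative: f = −8.57×10⁻⁵ s⁻¹.
Component geostrophic relations (x east, y north):
u_g = −(1/(fρ)) ∂P/∂y,  v_g = (1/(fρ)) ∂P/∂x
u_g = −(−0.92×10⁻³)/(−8.57×10⁻⁵ × 1.17) = −9.18 m/s;  v_g = (−0.35×10⁻³)/(−8.57×10⁻⁵ × 1.17) = 3.49 m/s
|V_g| = √(u_g² + v_g²) = 9.82 m/s

9.8 m/s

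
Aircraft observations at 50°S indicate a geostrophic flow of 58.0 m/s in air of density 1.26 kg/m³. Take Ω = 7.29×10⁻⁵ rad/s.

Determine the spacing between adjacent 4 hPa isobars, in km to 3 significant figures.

49.0 km

Coriolis parameter at 50°S:
f = 2Ω sin φ = 2 × 7.29×10⁻⁵ × sin 50° = 1.12×10⁻⁴ s⁻¹
Geostrophic balance rearranged: |∂P/∂n| = f ρ V_g
|∂P/∂n| = 1.12×10⁻⁴ × 1.26 × 58.0 = 8.16×10⁻³ Pa/m
Isobar spacing: Δn = ΔP/|∂P/∂n| = 400 Pa / 8.16×10⁻³ Pa/m = 49006 m ≈ 49.0 km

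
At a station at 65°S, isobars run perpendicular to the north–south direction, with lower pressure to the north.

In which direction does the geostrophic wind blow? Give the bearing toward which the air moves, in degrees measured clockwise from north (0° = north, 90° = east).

270°

The pressure-gradient force points toward the north (bearing 000°).
Geostrophic balance: in the Southern Hemisphere the Coriolis force deflects motion to the left, so the geostrophic wind blows 90° to the left of the pressure-gradient force (low pressure on the right).
Rotating 000° by 90° counterclockwise gives 270° — the wind blows toward the west.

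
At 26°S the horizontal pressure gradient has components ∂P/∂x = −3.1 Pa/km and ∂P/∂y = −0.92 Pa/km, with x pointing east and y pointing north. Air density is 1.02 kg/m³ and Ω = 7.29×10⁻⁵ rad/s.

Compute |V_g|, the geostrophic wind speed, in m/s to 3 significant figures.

Coriolis parameter at 26°S:
f = 2Ω sin φ = 2 × 7.29×10⁻⁵ × sin 26° = 6.39×10⁻⁵ s⁻¹
In the Southern Hemisphere f is negative: f = −6.39×10⁻⁵ s⁻¹.
Component geostrophic relations (x east, y north):
u_g = −(1/(fρ)) ∂P/∂y,  v_g = (1/(fρ)) ∂P/∂x
u_g = −(−0.92×10⁻³)/(−6.39×10⁻⁵ × 1.02) = −14.1 m/s;  v_g = (−3.1×10⁻³)/(−6.39×10⁻⁵ × 1.02) = 47.6 m/s
|V_g| = √(u_g² + v_g²) = 49.6 m/s

49.6 m/s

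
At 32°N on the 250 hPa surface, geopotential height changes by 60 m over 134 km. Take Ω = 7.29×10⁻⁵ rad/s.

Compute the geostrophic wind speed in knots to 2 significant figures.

Coriolis parameter at 32°N:
f = 2Ω sin φ = 2 × 7.29×10⁻⁵ × sin 32° = 7.73×10⁻⁵ s⁻¹
Height gradient: |∂Z/∂n| = 60 m / 134000 m = 4.48×10⁻⁴
On a pressure surface, geostrophic balance gives V_g = (g/f)|∂Z/∂n|:
V_g = 9.81 × 4.48×10⁻⁴ / 7.73×10⁻⁵ = 56.9 m/s
Converting: 56.9 m/s × 1.944 = 110 knots

110 knots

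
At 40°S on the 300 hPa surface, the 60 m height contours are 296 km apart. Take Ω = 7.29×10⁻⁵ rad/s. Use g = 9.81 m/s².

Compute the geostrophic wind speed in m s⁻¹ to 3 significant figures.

21.2 m s⁻¹

Coriolis parameter at 40°S:
f = 2Ω sin φ = 2 × 7.29×10⁻⁵ × sin 40° = 9.37×10⁻⁵ s⁻¹
Height gradient: |∂Z/∂n| = 60 m / 296000 m = 2.03×10⁻⁴
On a pressure surface, geostrophic balance gives V_g = (g/f)|∂Z/∂n|:
V_g = 9.81 × 2.03×10⁻⁴ / 9.37×10⁻⁵ = 21.2 m/s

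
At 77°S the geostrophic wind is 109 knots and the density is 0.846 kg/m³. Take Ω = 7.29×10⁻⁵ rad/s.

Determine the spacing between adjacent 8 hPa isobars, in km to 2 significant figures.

Coriolis parameter at 77°S:
f = 2Ω sin φ = 2 × 7.29×10⁻⁵ × sin 77° = 1.42×10⁻⁴ s⁻¹
Wind speed in SI: 109 knots = 56.1 m/s
Geostrophic balance rearranged: |∂P/∂n| = f ρ V_g
|∂P/∂n| = 1.42×10⁻⁴ × 0.846 × 56.1 = 6.74×10⁻³ Pa/m
Isobar spacing: Δn = ΔP/|∂P/∂n| = 800 Pa / 6.74×10⁻³ Pa/m = 118706 m ≈ 120 km

120 km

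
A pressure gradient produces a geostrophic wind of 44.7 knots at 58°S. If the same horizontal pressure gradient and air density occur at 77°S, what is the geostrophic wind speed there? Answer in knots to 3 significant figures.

With the same pressure gradient and density, V_g ∝ 1/f ∝ 1/sin φ.
V₂ = V₁ · sin φ₁ / sin φ₂ = 44.7 × sin 58° / sin 77°
V₂ = 44.7 × 0.8480/0.9744 = 38.9 knots

38.9 knots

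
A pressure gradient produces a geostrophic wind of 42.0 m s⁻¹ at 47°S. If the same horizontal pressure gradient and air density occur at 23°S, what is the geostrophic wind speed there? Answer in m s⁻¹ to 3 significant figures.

With the same pressure gradient and density, V_g ∝ 1/f ∝ 1/sin φ.
V₂ = V₁ · sin φ₁ / sin φ₂ = 42.0 × sin 47° / sin 23°
V₂ = 42.0 × 0.7314/0.3907 = 78.6 m s⁻¹

78.6 m s⁻¹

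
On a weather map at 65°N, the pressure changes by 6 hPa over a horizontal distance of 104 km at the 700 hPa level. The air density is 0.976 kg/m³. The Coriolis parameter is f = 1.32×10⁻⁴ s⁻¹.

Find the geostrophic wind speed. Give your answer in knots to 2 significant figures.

87 knots

Pressure gradient: |∂P/∂n| = 600 Pa / 104000 m = 5.77×10⁻³ Pa/m
Geostrophic balance (pressure-gradient force = Coriolis force):
V_g = (1/(fρ)) |∂P/∂n| = 5.77×10⁻³ / (1.32×10⁻⁴ × 0.976) = 44.8 m/s
Converting: 44.8 m/s × 1.944 = 87 knots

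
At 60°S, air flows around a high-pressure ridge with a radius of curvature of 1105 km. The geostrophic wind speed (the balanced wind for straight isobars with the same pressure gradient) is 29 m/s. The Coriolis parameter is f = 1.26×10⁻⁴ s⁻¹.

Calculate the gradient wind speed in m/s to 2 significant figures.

41 m/s

Around a high, pressure-gradient force acts outward with centrifugal, so Coriolis balances both:
fV = (1/ρ)|∂P/∂n| + V²/R  →  V² − fR·V + fR·V_g = 0
With fR = 1.26×10⁻⁴ × 1105×10³ m = 139 m/s:
V = [fR − √((fR)² − 4 fR V_g)]/2 = [139 − √(139² − 4×139×29)]/2 = 41.2 m/s
Supergeostrophic (V > V_g = 29 m/s), as expected around a high.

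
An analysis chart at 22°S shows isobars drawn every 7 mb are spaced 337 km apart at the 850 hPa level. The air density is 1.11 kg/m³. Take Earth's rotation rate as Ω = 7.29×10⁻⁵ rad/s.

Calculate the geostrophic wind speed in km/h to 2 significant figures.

Coriolis parameter at 22°S:
f = 2Ω sin φ = 2 × 7.29×10⁻⁵ × sin 22° = 5.46×10⁻⁵ s⁻¹
Pressure gradient: |∂P/∂n| = 700 Pa / 337000 m = 2.08×10⁻³ Pa/m
Geostrophic balance (pressure-gradient force = Coriolis force):
V_g = (1/(fρ)) |∂P/∂n| = 2.08×10⁻³ / (5.46×10⁻⁵ × 1.11) = 34.3 m/s
Converting: 34.3 m/s × 3.6 = 120 km/h

120 km/h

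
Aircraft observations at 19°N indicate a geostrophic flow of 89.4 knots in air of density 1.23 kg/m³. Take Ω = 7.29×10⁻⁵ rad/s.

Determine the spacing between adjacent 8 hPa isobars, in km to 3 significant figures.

298 km

Coriolis parameter at 19°N:
f = 2Ω sin φ = 2 × 7.29×10⁻⁵ × sin 19° = 4.75×10⁻⁵ s⁻¹
Wind speed in SI: 89.4 knots = 46.0 m/s
Geostrophic balance rearranged: |∂P/∂n| = f ρ V_g
|∂P/∂n| = 4.75×10⁻⁵ × 1.23 × 46.0 = 2.69×10⁻³ Pa/m
Isobar spacing: Δn = ΔP/|∂P/∂n| = 800 Pa / 2.69×10⁻³ Pa/m = 297927 m ≈ 298 km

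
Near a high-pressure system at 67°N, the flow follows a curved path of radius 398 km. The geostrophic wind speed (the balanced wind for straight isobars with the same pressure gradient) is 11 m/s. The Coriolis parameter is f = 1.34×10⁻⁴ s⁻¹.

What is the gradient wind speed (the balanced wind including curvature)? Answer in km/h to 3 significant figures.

55.8 km/h

Around a high, pressure-gradient force acts outward with centrifugal, so Coriolis balances both:
fV = (1/ρ)|∂P/∂n| + V²/R  →  V² − fR·V + fR·V_g = 0
With fR = 1.34×10⁻⁴ × 398×10³ m = 53.3 m/s:
V = [fR − √((fR)² − 4 fR V_g)]/2 = [53.3 − √(53.3² − 4×53.3×11)]/2 = 15.5 m/s
Supergeostrophic (V > V_g = 11 m/s), as expected around a high.
Converting: 15.5 m/s × 3.6 = 55.8 km/h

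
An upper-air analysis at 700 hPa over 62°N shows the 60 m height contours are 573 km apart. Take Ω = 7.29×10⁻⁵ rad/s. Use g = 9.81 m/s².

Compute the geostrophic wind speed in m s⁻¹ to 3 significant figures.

7.98 m s⁻¹

Coriolis parameter at 62°N:
f = 2Ω sin φ = 2 × 7.29×10⁻⁵ × sin 62° = 1.29×10⁻⁴ s⁻¹
Height gradient: |∂Z/∂n| = 60 m / 573000 m = 1.05×10⁻⁴
On a pressure surface, geostrophic balance gives V_g = (g/f)|∂Z/∂n|:
V_g = 9.81 × 1.05×10⁻⁴ / 1.29×10⁻⁴ = 7.98 m/s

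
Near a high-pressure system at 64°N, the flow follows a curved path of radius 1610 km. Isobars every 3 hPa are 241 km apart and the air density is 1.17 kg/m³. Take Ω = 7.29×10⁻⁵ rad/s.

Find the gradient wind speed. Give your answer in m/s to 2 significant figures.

8.5 m/s

Coriolis parameter at 64°N:
f = 2Ω sin φ = 2 × 7.29×10⁻⁵ × sin 64° = 1.31×10⁻⁴ s⁻¹
Pressure gradient: |∂P/∂n| = 300 Pa / 241000 m = 1.24×10⁻³ Pa/m
Geostrophic speed: V_g = |∂P/∂n|/(fρ) = 1.24×10⁻³/(1.31×10⁻⁴ × 1.17) = 8.12 m/s
Around a high, pressure-gradient force acts outward with centrifugal, so Coriolis balances both:
fV = (1/ρ)|∂P/∂n| + V²/R  →  V² − fR·V + fR·V_g = 0
With fR = 1.31×10⁻⁴ × 1610×10³ m = 211 m/s:
V = [fR − √((fR)² − 4 fR V_g)]/2 = [211 − √(211² − 4×211×8.12)]/2 = 8.46 m/s
Supergeostrophic (V > V_g = 8.12 m/s), as expected around a high.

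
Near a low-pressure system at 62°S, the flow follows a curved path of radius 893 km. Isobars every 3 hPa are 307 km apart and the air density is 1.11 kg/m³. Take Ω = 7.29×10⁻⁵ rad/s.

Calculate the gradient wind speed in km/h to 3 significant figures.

23.3 km/h

Coriolis parameter at 62°S:
f = 2Ω sin φ = 2 × 7.29×10⁻⁵ × sin 62° = 1.29×10⁻⁴ s⁻¹
Pressure gradient: |∂P/∂n| = 300 Pa / 307000 m = 9.77×10⁻⁴ Pa/m
Geostrophic speed: V_g = |∂P/∂n|/(fρ) = 9.77×10⁻⁴/(1.29×10⁻⁴ × 1.11) = 6.84 m/s
Around a low, centrifugal force acts outward with Coriolis, so pressure-gradient force balances both:
(1/ρ)|∂P/∂n| = fV + V²/R  →  V² + fR·V − fR·V_g = 0
With fR = 1.29×10⁻⁴ × 893×10³ m = 115 m/s:
V = [−fR + √((fR)² + 4 fR V_g)]/2 = [−115 + √(115² + 4×115×6.84)]/2 = 6.47 m/s
Subgeostrophic (V < V_g = 6.84 m/s), as expected around a low.
Converting: 6.47 m/s × 3.6 = 23.3 km/h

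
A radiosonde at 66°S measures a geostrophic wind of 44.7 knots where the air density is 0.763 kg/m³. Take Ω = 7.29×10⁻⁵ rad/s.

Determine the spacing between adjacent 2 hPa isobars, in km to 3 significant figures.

Coriolis parameter at 66°S:
f = 2Ω sin φ = 2 × 7.29×10⁻⁵ × sin 66° = 1.33×10⁻⁴ s⁻¹
Wind speed in SI: 44.7 knots = 23.0 m/s
Geostrophic balance rearranged: |∂P/∂n| = f ρ V_g
|∂P/∂n| = 1.33×10⁻⁴ × 0.763 × 23.0 = 2.34×10⁻³ Pa/m
Isobar spacing: Δn = ΔP/|∂P/∂n| = 200 Pa / 2.34×10⁻³ Pa/m = 85580 m ≈ 85.6 km

85.6 km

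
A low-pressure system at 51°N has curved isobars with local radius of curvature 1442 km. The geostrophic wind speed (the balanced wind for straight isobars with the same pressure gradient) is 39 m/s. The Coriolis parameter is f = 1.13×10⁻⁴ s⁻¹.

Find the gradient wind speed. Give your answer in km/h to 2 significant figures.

Around a low, centrifugal force acts outward with Coriolis, so pressure-gradient force balances both:
(1/ρ)|∂P/∂n| = fV + V²/R  →  V² + fR·V − fR·V_g = 0
With fR = 1.13×10⁻⁴ × 1442×10³ m = 163 m/s:
V = [−fR + √((fR)² + 4 fR V_g)]/2 = [−163 + √(163² + 4×163×39)]/2 = 32.5 m/s
Subgeostrophic (V < V_g = 39 m/s), as expected around a low.
Converting: 32.5 m/s × 3.6 = 120 km/h

120 km/h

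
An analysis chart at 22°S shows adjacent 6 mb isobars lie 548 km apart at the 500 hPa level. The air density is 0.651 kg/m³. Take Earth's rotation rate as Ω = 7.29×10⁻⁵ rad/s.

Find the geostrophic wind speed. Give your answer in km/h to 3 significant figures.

111 km/h

Coriolis parameter at 22°S:
f = 2Ω sin φ = 2 × 7.29×10⁻⁵ × sin 22° = 5.46×10⁻⁵ s⁻¹
Pressure gradient: |∂P/∂n| = 600 Pa / 548000 m = 1.09×10⁻³ Pa/m
Geostrophic balance (pressure-gradient force = Coriolis force):
V_g = (1/(fρ)) |∂P/∂n| = 1.09×10⁻³ / (5.46×10⁻⁵ × 0.651) = 30.8 m/s
Converting: 30.8 m/s × 3.6 = 111 km/h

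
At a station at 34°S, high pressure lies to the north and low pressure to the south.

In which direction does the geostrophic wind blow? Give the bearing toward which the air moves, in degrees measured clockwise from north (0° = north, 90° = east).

The pressure-gradient force points toward the south (bearing 180°).
Geostrophic balance: in the Southern Hemisphere the Coriolis force deflects motion to the left, so the geostrophic wind blows 90° to the left of the pressure-gradient force (low pressure on the right).
Rotating 180° by 90° counterclockwise gives 090° — the wind blows toward the east.

090°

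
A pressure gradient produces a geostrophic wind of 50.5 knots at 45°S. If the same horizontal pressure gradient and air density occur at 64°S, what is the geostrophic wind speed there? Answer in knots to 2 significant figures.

With the same pressure gradient and density, V_g ∝ 1/f ∝ 1/sin φ.
V₂ = V₁ · sin φ₁ / sin φ₂ = 50.5 × sin 45° / sin 64°
V₂ = 50.5 × 0.7071/0.8988 = 40 knots

40 knots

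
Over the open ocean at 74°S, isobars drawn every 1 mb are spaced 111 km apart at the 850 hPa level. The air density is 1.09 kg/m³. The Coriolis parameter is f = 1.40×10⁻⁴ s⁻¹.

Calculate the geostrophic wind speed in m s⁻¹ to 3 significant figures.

5.90 m s⁻¹

Pressure gradient: |∂P/∂n| = 100 Pa / 111000 m = 9.01×10⁻⁴ Pa/m
Geostrophic balance (pressure-gradient force = Coriolis force):
V_g = (1/(fρ)) |∂P/∂n| = 9.01×10⁻⁴ / (1.40×10⁻⁴ × 1.09) = 5.90 m/s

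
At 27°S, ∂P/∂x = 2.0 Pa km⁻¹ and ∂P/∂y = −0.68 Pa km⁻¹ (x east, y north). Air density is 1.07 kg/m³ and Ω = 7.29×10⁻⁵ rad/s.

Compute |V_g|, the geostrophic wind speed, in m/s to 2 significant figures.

Coriolis parameter at 27°S:
f = 2Ω sin φ = 2 × 7.29×10⁻⁵ × sin 27° = 6.62×10⁻⁵ s⁻¹
In the Southern Hemisphere f is negative: f = −6.62×10⁻⁵ s⁻¹.
Component geostrophic relations (x east, y north):
u_g = −(1/(fρ)) ∂P/∂y,  v_g = (1/(fρ)) ∂P/∂x
u_g = −(−0.68×10⁻³)/(−6.62×10⁻⁵ × 1.07) = −9.60 m/s;  v_g = (2.0×10⁻³)/(−6.62×10⁻⁵ × 1.07) = −28.2 m/s
|V_g| = √(u_g² + v_g²) = 29.8 m/s

30 m/s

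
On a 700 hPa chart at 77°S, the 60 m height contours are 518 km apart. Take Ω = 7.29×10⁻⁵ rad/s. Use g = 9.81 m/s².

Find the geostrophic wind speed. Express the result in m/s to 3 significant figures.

8.00 m/s

Coriolis parameter at 77°S:
f = 2Ω sin φ = 2 × 7.29×10⁻⁵ × sin 77° = 1.42×10⁻⁴ s⁻¹
Height gradient: |∂Z/∂n| = 60 m / 518000 m = 1.16×10⁻⁴
On a pressure surface, geostrophic balance gives V_g = (g/f)|∂Z/∂n|:
V_g = 9.81 × 1.16×10⁻⁴ / 1.42×10⁻⁴ = 8.00 m/s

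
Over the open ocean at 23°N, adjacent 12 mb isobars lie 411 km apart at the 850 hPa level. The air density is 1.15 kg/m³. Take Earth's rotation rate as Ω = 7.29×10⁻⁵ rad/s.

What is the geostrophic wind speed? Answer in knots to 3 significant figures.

Coriolis parameter at 23°N:
f = 2Ω sin φ = 2 × 7.29×10⁻⁵ × sin 23° = 5.70×10⁻⁵ s⁻¹
Pressure gradient: |∂P/∂n| = 1200 Pa / 411000 m = 2.92×10⁻³ Pa/m
Geostrophic balance (pressure-gradient force = Coriolis force):
V_g = (1/(fρ)) |∂P/∂n| = 2.92×10⁻³ / (5.70×10⁻⁵ × 1.15) = 44.6 m/s
Converting: 44.6 m/s × 1.944 = 86.6 knots

86.6 knots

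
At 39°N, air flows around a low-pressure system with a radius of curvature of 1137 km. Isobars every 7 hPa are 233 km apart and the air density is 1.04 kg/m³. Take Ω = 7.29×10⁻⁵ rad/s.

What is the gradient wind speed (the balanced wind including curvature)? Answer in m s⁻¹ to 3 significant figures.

Coriolis parameter at 39°N:
f = 2Ω sin φ = 2 × 7.29×10⁻⁵ × sin 39° = 9.18×10⁻⁵ s⁻¹
Pressure gradient: |∂P/∂n| = 700 Pa / 233000 m = 3.00×10⁻³ Pa/m
Geostrophic speed: V_g = |∂P/∂n|/(fρ) = 3.00×10⁻³/(9.18×10⁻⁵ × 1.04) = 31.5 m/s
Around a low, centrifugal force acts outward with Coriolis, so pressure-gradient force balances both:
(1/ρ)|∂P/∂n| = fV + V²/R  →  V² + fR·V − fR·V_g = 0
With fR = 9.18×10⁻⁵ × 1137×10³ m = 104 m/s:
V = [−fR + √((fR)² + 4 fR V_g)]/2 = [−104 + √(104² + 4×104×31.5)]/2 = 25.3 m/s
Subgeostrophic (V < V_g = 31.5 m/s), as expected around a low.

25.3 m s⁻¹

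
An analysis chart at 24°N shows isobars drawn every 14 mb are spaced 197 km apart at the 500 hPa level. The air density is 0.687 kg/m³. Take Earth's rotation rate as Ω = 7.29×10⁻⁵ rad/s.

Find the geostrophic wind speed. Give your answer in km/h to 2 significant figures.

Coriolis parameter at 24°N:
f = 2Ω sin φ = 2 × 7.29×10⁻⁵ × sin 24° = 5.93×10⁻⁵ s⁻¹
Pressure gradient: |∂P/∂n| = 1400 Pa / 197000 m = 7.11×10⁻³ Pa/m
Geostrophic balance (pressure-gradient force = Coriolis force):
V_g = (1/(fρ)) |∂P/∂n| = 7.11×10⁻³ / (5.93×10⁻⁵ × 0.687) = 174 m/s
Converting: 174 m/s × 3.6 = 630 km/h

630 km/h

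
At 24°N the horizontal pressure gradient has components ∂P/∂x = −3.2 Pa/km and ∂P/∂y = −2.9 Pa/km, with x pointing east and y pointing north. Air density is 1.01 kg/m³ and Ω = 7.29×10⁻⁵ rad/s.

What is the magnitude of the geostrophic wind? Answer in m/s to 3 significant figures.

72.1 m/s

Coriolis parameter at 24°N:
f = 2Ω sin φ = 2 × 7.29×10⁻⁵ × sin 24° = 5.93×10⁻⁵ s⁻¹
Component geostrophic relations (x east, y north):
u_g = −(1/(fρ)) ∂P/∂y,  v_g = (1/(fρ)) ∂P/∂x
u_g = −(−2.9×10⁻³)/(5.93×10⁻⁵ × 1.01) = 48.4 m/s;  v_g = (−3.2×10⁻³)/(5.93×10⁻⁵ × 1.01) = −53.4 m/s
|V_g| = √(u_g² + v_g²) = 72.1 m/s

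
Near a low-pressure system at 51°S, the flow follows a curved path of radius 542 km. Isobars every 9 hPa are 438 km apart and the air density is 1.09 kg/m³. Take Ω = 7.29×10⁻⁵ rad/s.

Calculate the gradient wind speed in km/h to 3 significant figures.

Coriolis parameter at 51°S:
f = 2Ω sin φ = 2 × 7.29×10⁻⁵ × sin 51° = 1.13×10⁻⁴ s⁻¹
Pressure gradient: |∂P/∂n| = 900 Pa / 438000 m = 2.05×10⁻³ Pa/m
Geostrophic speed: V_g = |∂P/∂n|/(fρ) = 2.05×10⁻³/(1.13×10⁻⁴ × 1.09) = 16.6 m/s
Around a low, centrifugal force acts outward with Coriolis, so pressure-gradient force balances both:
(1/ρ)|∂P/∂n| = fV + V²/R  →  V² + fR·V − fR·V_g = 0
With fR = 1.13×10⁻⁴ × 542×10³ m = 61.4 m/s:
V = [−fR + √((fR)² + 4 fR V_g)]/2 = [−61.4 + √(61.4² + 4×61.4×16.6)]/2 = 13.6 m/s
Subgeostrophic (V < V_g = 16.6 m/s), as expected around a low.
Converting: 13.6 m/s × 3.6 = 49.0 km/h

49.0 km/h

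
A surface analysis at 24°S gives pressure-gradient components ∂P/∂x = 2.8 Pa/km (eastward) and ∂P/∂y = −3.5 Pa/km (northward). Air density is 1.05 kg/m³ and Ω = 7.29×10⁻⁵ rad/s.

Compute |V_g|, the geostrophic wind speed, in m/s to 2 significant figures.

Coriolis parameter at 24°S:
f = 2Ω sin φ = 2 × 7.29×10⁻⁵ × sin 24° = 5.93×10⁻⁵ s⁻¹
In the Southern Hemisphere f is negative: f = −5.93×10⁻⁵ s⁻¹.
Component geostrophic relations (x east, y north):
u_g = −(1/(fρ)) ∂P/∂y,  v_g = (1/(fρ)) ∂P/∂x
u_g = −(−3.5×10⁻³)/(−5.93×10⁻⁵ × 1.05) = −56.2 m/s;  v_g = (2.8×10⁻³)/(−5.93×10⁻⁵ × 1.05) = −45.0 m/s
|V_g| = √(u_g² + v_g²) = 72.0 m/s

72 m/s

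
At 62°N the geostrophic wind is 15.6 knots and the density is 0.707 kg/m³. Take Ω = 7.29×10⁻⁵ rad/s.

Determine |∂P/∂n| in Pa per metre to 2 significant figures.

Coriolis parameter at 62°N:
f = 2Ω sin φ = 2 × 7.29×10⁻⁵ × sin 62° = 1.29×10⁻⁴ s⁻¹
Wind speed in SI: 15.6 knots = 8.03 m/s
Geostrophic balance rearranged: |∂P/∂n| = f ρ V_g
|∂P/∂n| = 1.29×10⁻⁴ × 0.707 × 8.03 = 7.30×10⁻⁴ Pa/m

7.3×10⁻⁴ Pa/m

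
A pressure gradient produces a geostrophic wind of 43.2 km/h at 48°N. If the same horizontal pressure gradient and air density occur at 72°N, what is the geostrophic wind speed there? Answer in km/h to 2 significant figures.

34 km/h

With the same pressure gradient and density, V_g ∝ 1/f ∝ 1/sin φ.
V₂ = V₁ · sin φ₁ / sin φ₂ = 43.2 × sin 48° / sin 72°
V₂ = 43.2 × 0.7431/0.9511 = 34 km/h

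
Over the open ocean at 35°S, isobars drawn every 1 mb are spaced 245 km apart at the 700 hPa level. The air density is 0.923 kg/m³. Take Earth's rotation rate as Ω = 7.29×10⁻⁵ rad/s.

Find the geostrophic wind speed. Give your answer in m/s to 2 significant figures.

5.3 m/s

Coriolis parameter at 35°S:
f = 2Ω sin φ = 2 × 7.29×10⁻⁵ × sin 35° = 8.36×10⁻⁵ s⁻¹
Pressure gradient: |∂P/∂n| = 100 Pa / 245000 m = 4.08×10⁻⁴ Pa/m
Geostrophic balance (pressure-gradient force = Coriolis force):
V_g = (1/(fρ)) |∂P/∂n| = 4.08×10⁻⁴ / (8.36×10⁻⁵ × 0.923) = 5.29 m/s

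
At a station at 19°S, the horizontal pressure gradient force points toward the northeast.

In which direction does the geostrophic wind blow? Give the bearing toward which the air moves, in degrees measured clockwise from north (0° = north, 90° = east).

315°

The pressure-gradient force points toward the northeast (bearing 045°).
Geostrophic balance: in the Southern Hemisphere the Coriolis force deflects motion to the left, so the geostrophic wind blows 90° to the left of the pressure-gradient force (low pressure on the right).
Rotating 045° by 90° counterclockwise gives 315° — the wind blows toward the northwest.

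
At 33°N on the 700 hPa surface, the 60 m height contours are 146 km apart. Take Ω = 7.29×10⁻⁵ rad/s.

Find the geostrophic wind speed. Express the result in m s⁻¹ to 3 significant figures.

Coriolis parameter at 33°N:
f = 2Ω sin φ = 2 × 7.29×10⁻⁵ × sin 33° = 7.94×10⁻⁵ s⁻¹
Height gradient: |∂Z/∂n| = 60 m / 146000 m = 4.11×10⁻⁴
On a pressure surface, geostrophic balance gives V_g = (g/f)|∂Z/∂n|:
V_g = 9.81 × 4.11×10⁻⁴ / 7.94×10⁻⁵ = 50.8 m/s

50.8 m s⁻¹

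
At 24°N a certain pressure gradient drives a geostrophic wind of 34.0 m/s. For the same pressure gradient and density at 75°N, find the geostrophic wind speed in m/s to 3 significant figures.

14.3 m/s

With the same pressure gradient and density, V_g ∝ 1/f ∝ 1/sin φ.
V₂ = V₁ · sin φ₁ / sin φ₂ = 34.0 × sin 24° / sin 75°
V₂ = 34.0 × 0.4067/0.9659 = 14.3 m/s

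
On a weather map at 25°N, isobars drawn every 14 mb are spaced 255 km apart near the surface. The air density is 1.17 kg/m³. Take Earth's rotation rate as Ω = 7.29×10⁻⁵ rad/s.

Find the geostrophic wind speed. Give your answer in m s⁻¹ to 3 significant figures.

76.2 m s⁻¹

Coriolis parameter at 25°N:
f = 2Ω sin φ = 2 × 7.29×10⁻⁵ × sin 25° = 6.16×10⁻⁵ s⁻¹
Pressure gradient: |∂P/∂n| = 1400 Pa / 255000 m = 5.49×10⁻³ Pa/m
Geostrophic balance (pressure-gradient force = Coriolis force):
V_g = (1/(fρ)) |∂P/∂n| = 5.49×10⁻³ / (6.16×10⁻⁵ × 1.17) = 76.2 m/s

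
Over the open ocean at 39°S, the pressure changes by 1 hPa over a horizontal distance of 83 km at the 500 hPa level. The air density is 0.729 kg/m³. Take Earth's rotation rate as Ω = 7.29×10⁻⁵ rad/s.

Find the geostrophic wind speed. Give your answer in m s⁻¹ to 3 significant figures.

Coriolis parameter at 39°S:
f = 2Ω sin φ = 2 × 7.29×10⁻⁵ × sin 39° = 9.18×10⁻⁵ s⁻¹
Pressure gradient: |∂P/∂n| = 100 Pa / 83000 m = 1.20×10⁻³ Pa/m
Geostrophic balance (pressure-gradient force = Coriolis force):
V_g = (1/(fρ)) |∂P/∂n| = 1.20×10⁻³ / (9.18×10⁻⁵ × 0.729) = 18.0 m/s

18.0 m s⁻¹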